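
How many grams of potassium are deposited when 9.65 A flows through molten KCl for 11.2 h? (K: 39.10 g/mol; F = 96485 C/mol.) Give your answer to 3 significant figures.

Q = 9.65 A × 40320 s = 3.891×10^5 C
n(e⁻) = 3.891×10^5 / 96485 = 4.033 mol
K⁺ + e⁻ → K, so n(K) = 4.033 mol
m = 4.033 × 39.10 = 158 g

158 g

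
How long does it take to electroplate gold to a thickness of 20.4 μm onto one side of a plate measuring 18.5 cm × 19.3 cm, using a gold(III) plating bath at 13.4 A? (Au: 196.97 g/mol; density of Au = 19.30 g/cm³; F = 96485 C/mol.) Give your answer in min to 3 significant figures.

25.7 min

Plated area = 18.5 × 19.3 = 357.1 cm²
Volume = 357.1 × 20.4×10⁻⁴ cm = 0.7285 cm³
m(Au) = 0.7285 × 19.30 = 14.06 g
n(Au) = 14.06 / 196.97 = 0.07138 mol; n(e⁻) = 3 × 0.07138 = 0.2141 mol
Q = 0.2141 × 96485 = 20660 C
t = 20660 / 13.4 = 1542 s = 25.7 min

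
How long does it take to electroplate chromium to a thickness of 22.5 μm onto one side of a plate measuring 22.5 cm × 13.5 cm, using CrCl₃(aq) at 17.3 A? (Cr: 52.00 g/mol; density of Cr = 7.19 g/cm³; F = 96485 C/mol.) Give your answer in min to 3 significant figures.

Plated area = 22.5 × 13.5 = 303.8 cm²
Volume = 303.8 × 22.5×10⁻⁴ cm = 0.6836 cm³
m(Cr) = 0.6836 × 7.19 = 4.915 g
n(Cr) = 4.915 / 52.00 = 0.09452 mol; n(e⁻) = 3 × 0.09452 = 0.2836 mol
Q = 0.2836 × 96485 = 27360 C
t = 27360 / 17.3 = 1582 s = 26.4 min

26.4 min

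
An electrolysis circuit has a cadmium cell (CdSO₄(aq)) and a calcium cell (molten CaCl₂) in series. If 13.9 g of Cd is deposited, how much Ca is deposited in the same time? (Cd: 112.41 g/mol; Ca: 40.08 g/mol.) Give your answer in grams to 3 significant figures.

4.96 g

n(Cd) = 13.9 / 112.41 = 0.1237 mol
Cd²⁺ + 2e⁻ → Cd, so n(e⁻) = 2 × 0.1237 = 0.2474 mol
Since the cells are in series, n(e⁻) in the Ca cell is also 0.2474 mol.
Ca²⁺ + 2e⁻ → Ca, so n(Ca) = 0.2474 / 2 = 0.1237 mol
m(Ca) = 0.1237 × 40.08 = 4.96 g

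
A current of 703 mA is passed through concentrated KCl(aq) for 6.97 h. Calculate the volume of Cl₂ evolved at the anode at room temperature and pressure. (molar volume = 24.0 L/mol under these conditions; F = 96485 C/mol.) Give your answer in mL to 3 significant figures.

Q = 0.703 A × 25092 s = 17640 C
n(e⁻) = Q/F = 17640/96485 = 0.1828 mol
2Cl⁻ → Cl₂ + 2e⁻, so n(Cl₂) = 0.1828 / 2 = 0.09140 mol
V = 0.09140 × 24.0 = 2.194 L
= 2190 mL

2190 mL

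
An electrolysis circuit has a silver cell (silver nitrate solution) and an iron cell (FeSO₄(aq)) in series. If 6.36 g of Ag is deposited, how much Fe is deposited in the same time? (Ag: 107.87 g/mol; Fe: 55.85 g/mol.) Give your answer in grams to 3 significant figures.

1.65 g

n(Ag) = 6.36 / 107.87 = 0.05896 mol
Ag⁺ + e⁻ → Ag, so n(e⁻) = 0.05896 mol
In series, the same 0.05896 mol of electrons flows through the second cell.
Fe²⁺ + 2e⁻ → Fe, so n(Fe) = 0.05896 / 2 = 0.02948 mol
m(Fe) = 0.02948 × 55.85 = 1.65 g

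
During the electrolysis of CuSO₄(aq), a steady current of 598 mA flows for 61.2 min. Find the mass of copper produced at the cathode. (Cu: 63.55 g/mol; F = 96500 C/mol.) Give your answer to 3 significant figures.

0.723 g

Q = 0.598 A × 3672 s = 2196 C
n(e⁻) = 2196 / 96500 = 0.02276 mol
Cu²⁺ + 2e⁻ → Cu, so n(Cu) = 0.02276 / 2 = 0.01138 mol
m = 0.01138 × 63.55 = 0.723 g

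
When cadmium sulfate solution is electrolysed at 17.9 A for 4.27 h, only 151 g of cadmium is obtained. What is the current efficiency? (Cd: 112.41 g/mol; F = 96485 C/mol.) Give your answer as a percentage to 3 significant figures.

94.2%

Q = 17.9 × 15372 = 2.752×10^5 C
n(e⁻) = 2.752×10^5 / 96485 = 2.852 mol
Cd²⁺ + 2e⁻ → Cd, so theoretical n(Cd) = 1.426 mol → 160.3 g
Efficiency = 151 / 160.3 = 0.9420 = 94.2%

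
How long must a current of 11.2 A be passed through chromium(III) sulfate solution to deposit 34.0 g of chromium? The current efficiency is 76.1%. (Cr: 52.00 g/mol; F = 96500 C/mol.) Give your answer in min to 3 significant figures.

370 min

n(Cr) = 34.0 / 52.00 = 0.6538 mol
Cr³⁺ + 3e⁻ → Cr, so n(e⁻) = 3 × 0.6538 = 1.961 mol
Q = 1.961 × 96500 / 0.761 = 2.487×10^5 C
t = Q / I = 2.487×10^5 / 11.2 = 22210 s = 370 min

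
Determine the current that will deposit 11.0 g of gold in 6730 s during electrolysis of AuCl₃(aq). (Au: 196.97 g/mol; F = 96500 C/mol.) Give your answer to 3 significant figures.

2.40 A

n(Au) = 11.0 / 196.97 = 0.05585 mol
Au³⁺ + 3e⁻ → Au, so n(e⁻) = 3 × 0.05585 = 0.1676 mol
Q = 0.1676 × 96500 = 16170 C
I = Q / t = 16170 / 6730 s = 2.40 A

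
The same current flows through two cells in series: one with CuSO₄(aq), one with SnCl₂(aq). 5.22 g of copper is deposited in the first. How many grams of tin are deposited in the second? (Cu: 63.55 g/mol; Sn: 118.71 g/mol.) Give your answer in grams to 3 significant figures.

9.75 g

n(Cu) = 5.22 / 63.55 = 0.08214 mol
Cu²⁺ + 2e⁻ → Cu, so n(e⁻) = 2 × 0.08214 = 0.1643 mol
Same current for the same time ⇒ same n(e⁻) = 0.1643 mol in both cells.
Sn²⁺ + 2e⁻ → Sn, so n(Sn) = 0.1643 / 2 = 0.08215 mol
m(Sn) = 0.08215 × 118.71 = 9.75 g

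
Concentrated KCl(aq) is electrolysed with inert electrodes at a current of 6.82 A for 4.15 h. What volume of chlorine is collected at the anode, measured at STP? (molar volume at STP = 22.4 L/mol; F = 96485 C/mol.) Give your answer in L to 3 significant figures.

Q = It = 6.82 × 14940 = 1.019×10^5 C
n(e⁻) = Q/F = 1.019×10^5/96485 = 1.056 mol
2Cl⁻ → Cl₂ + 2e⁻, so n(Cl₂) = 1.056 / 2 = 0.5280 mol
V = 0.5280 × 22.4 = 11.83 L

11.8 L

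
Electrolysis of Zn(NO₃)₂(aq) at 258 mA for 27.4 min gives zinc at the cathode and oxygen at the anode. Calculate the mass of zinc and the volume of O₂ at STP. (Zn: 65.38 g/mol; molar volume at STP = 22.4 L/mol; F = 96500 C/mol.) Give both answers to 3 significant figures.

Q = 0.258 × 1644 = 424.2 C; n(e⁻) = 424.2 / 96500 = 0.004396 mol
Cathode: Zn²⁺ + 2e⁻ → Zn → n(Zn) = 0.004396/2 = 0.002198 mol → 0.144 g
Anode: 2H₂O → O₂ + 4H⁺ + 4e⁻ → n(O₂) = 0.004396/4 = 0.001099 mol → 0.0246 L

0.144 g Zn; 0.0246 L O₂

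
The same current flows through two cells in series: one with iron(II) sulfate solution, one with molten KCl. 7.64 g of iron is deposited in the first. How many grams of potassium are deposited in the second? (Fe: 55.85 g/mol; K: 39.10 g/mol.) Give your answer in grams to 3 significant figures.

n(Fe) = 7.64 / 55.85 = 0.1368 mol
Fe²⁺ + 2e⁻ → Fe, so n(e⁻) = 2 × 0.1368 = 0.2736 mol
Same current for the same time ⇒ same n(e⁻) = 0.2736 mol in both cells.
K⁺ + e⁻ → K, so n(K) = 0.2736 mol
m(K) = 0.2736 × 39.10 = 10.7 g

10.7 g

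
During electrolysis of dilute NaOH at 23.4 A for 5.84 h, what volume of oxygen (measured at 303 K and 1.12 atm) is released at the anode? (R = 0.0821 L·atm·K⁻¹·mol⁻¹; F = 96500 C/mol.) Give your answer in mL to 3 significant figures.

Q = It = 23.4 × 21024 = 4.920×10^5 C
n(e⁻) = 4.920×10^5 / 96500 = 5.098 mol
2H₂O → O₂ + 4H⁺ + 4e⁻, so n(O₂) = 5.098 / 4 = 1.275 mol
V = nRT/P = 1.275 × 0.0821 × 303 / 1.12 = 28.32 L
= 28300 mL

28300 mL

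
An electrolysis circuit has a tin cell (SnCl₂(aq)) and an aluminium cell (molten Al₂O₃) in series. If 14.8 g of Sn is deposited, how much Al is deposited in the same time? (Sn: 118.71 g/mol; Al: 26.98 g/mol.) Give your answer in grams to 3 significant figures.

n(Sn) = 14.8 / 118.71 = 0.1247 mol
Sn²⁺ + 2e⁻ → Sn, so n(e⁻) = 2 × 0.1247 = 0.2494 mol
The cells are in series, so the same charge (and hence the same n(e⁻) = 0.2494 mol) passes through both.
Al³⁺ + 3e⁻ → Al, so n(Al) = 0.2494 / 3 = 0.08313 mol
m(Al) = 0.08313 × 26.98 = 2.24 g

2.24 g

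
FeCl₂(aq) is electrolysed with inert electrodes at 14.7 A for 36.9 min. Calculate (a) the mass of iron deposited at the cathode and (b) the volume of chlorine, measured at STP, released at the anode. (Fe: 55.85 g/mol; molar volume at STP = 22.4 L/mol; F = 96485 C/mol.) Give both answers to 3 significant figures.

9.42 g Fe; 3.78 L Cl₂

Q = 14.7 × 2214 = 32550 C; n(e⁻) = 32550 / 96485 = 0.3374 mol
Cathode: Fe²⁺ + 2e⁻ → Fe → n(Fe) = 0.3374/2 = 0.1687 mol → 9.42 g
Anode: 2Cl⁻ → Cl₂ + 2e⁻ → n(Cl₂) = 0.3374/2 = 0.1687 mol → 3.78 L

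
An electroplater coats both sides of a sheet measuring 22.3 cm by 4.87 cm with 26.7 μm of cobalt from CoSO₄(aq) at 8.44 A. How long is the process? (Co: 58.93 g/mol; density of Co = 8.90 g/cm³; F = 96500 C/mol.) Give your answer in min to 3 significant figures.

Plated area = 2 × 22.3 × 4.87 = 217.2 cm²
Volume = 217.2 × 26.7×10⁻⁴ cm = 0.5799 cm³
m(Co) = 0.5799 × 8.90 = 5.161 g
n(Co) = 5.161 / 58.93 = 0.08758 mol; n(e⁻) = 2 × 0.08758 = 0.1752 mol
Q = 0.1752 × 96500 = 16910 C
t = 16910 / 8.44 = 2004 s = 33.4 min

33.4 min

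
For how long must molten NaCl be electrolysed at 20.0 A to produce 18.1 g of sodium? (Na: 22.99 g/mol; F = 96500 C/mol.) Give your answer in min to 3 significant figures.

63.3 min

n(Na) = 18.1 / 22.99 = 0.7873 mol
Na⁺ + e⁻ → Na, so n(e⁻) = 0.7873 mol
Q = 0.7873 × 96500 = 75970 C
t = Q / I = 75970 / 20.0 = 3799 s = 63.3 min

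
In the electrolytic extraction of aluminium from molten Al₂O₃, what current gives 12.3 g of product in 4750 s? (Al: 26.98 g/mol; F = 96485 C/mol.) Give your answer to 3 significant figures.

27.8 A

n(Al) = 12.3 / 26.98 = 0.4559 mol
Al³⁺ + 3e⁻ → Al, so n(e⁻) = 3 × 0.4559 = 1.368 mol
Q = 1.368 × 96485 = 1.320×10^5 C
I = Q / t = 1.320×10^5 / 4750 s = 27.8 A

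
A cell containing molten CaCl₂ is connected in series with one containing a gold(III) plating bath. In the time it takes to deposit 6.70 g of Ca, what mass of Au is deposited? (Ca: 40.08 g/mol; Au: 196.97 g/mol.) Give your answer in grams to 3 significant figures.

n(Ca) = 6.70 / 40.08 = 0.1672 mol
Ca²⁺ + 2e⁻ → Ca, so n(e⁻) = 2 × 0.1672 = 0.3344 mol
In series, the same 0.3344 mol of electrons flows through the second cell.
Au³⁺ + 3e⁻ → Au, so n(Au) = 0.3344 / 3 = 0.1115 mol
m(Au) = 0.1115 × 196.97 = 22.0 g

22.0 g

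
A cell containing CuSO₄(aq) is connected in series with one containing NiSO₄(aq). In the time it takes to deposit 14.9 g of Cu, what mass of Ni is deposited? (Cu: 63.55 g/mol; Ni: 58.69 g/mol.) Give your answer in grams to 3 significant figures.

13.8 g

n(Cu) = 14.9 / 63.55 = 0.2345 mol
Cu²⁺ + 2e⁻ → Cu, so n(e⁻) = 2 × 0.2345 = 0.4690 mol
In series, the same 0.4690 mol of electrons flows through the second cell.
Ni²⁺ + 2e⁻ → Ni, so n(Ni) = 0.4690 / 2 = 0.2345 mol
m(Ni) = 0.2345 × 58.69 = 13.8 g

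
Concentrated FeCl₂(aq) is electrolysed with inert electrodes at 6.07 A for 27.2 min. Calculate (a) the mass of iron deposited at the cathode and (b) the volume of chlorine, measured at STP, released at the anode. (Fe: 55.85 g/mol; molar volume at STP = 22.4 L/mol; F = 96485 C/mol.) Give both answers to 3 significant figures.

2.87 g Fe; 1.15 L Cl₂

Q = 6.07 × 1632 = 9906 C; n(e⁻) = 9906 / 96485 = 0.1027 mol
Cathode: Fe²⁺ + 2e⁻ → Fe → n(Fe) = 0.1027/2 = 0.05135 mol → 2.87 g
Anode: 2Cl⁻ → Cl₂ + 2e⁻ → n(Cl₂) = 0.1027/2 = 0.05135 mol → 1.15 L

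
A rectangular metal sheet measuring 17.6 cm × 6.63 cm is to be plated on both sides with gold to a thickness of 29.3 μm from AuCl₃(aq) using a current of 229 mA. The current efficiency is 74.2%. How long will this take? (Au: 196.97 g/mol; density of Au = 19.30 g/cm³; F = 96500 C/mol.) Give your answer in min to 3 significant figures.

1900 min

Plated area = 2 × 17.6 × 6.63 = 233.4 cm²
Volume = 233.4 × 29.3×10⁻⁴ cm = 0.6839 cm³
m(Au) = 0.6839 × 19.30 = 13.20 g
n(Au) = 13.20 / 196.97 = 0.06702 mol; n(e⁻) = 3 × 0.06702 = 0.2011 mol
Q = 0.2011 × 96500 / 0.742 = 26150 C
t = 26150 / 0.229 = 1.142×10^5 s = 1900 min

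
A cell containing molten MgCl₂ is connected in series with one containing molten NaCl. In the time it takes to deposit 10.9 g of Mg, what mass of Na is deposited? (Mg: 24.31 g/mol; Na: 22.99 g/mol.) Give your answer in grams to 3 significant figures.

20.6 g

n(Mg) = 10.9 / 24.31 = 0.4484 mol
Mg²⁺ + 2e⁻ → Mg, so n(e⁻) = 2 × 0.4484 = 0.8968 mol
Since the cells are in series, n(e⁻) in the Na cell is also 0.8968 mol.
Na⁺ + e⁻ → Na, so n(Na) = 0.8968 mol
m(Na) = 0.8968 × 22.99 = 20.6 g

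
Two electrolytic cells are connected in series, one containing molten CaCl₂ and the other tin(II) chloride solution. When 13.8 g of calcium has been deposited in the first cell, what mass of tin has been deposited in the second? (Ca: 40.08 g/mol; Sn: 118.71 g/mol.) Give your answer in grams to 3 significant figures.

n(Ca) = 13.8 / 40.08 = 0.3443 mol
Ca²⁺ + 2e⁻ → Ca, so n(e⁻) = 2 × 0.3443 = 0.6886 mol
Same current for the same time ⇒ same n(e⁻) = 0.6886 mol in both cells.
Sn²⁺ + 2e⁻ → Sn, so n(Sn) = 0.6886 / 2 = 0.3443 mol
m(Sn) = 0.3443 × 118.71 = 40.9 g

40.9 g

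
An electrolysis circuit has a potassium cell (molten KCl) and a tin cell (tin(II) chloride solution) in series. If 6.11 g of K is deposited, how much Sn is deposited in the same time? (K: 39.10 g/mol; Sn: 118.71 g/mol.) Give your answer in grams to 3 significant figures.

9.28 g

n(K) = 6.11 / 39.10 = 0.1563 mol
K⁺ + e⁻ → K, so n(e⁻) = 0.1563 mol
Since the cells are in series, n(e⁻) in the Sn cell is also 0.1563 mol.
Sn²⁺ + 2e⁻ → Sn, so n(Sn) = 0.1563 / 2 = 0.07815 mol
m(Sn) = 0.07815 × 118.71 = 9.28 g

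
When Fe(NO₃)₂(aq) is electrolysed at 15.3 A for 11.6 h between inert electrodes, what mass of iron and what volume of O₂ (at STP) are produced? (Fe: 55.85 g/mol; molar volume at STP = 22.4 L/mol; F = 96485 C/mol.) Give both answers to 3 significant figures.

Q = 15.3 × 41760 = 6.389×10^5 C; n(e⁻) = 6.389×10^5 / 96485 = 6.622 mol
Cathode: Fe²⁺ + 2e⁻ → Fe → n(Fe) = 6.622/2 = 3.311 mol → 185 g
Anode: 2H₂O → O₂ + 4H⁺ + 4e⁻ → n(O₂) = 6.622/4 = 1.656 mol → 37.1 L

185 g Fe; 37.1 L O₂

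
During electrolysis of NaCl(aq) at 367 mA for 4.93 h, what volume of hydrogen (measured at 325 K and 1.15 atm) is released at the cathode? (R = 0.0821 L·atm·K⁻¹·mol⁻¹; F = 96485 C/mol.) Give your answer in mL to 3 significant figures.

Q = It = 0.367 × 17748 = 6514 C
n(e⁻) = 6514 / 96485 = 0.06751 mol
2H⁺ + 2e⁻ → H₂, so n(H₂) = 0.06751 / 2 = 0.03376 mol
V = nRT/P = 0.03376 × 0.0821 × 325 / 1.15 = 0.7833 L
= 783 mL

783 mL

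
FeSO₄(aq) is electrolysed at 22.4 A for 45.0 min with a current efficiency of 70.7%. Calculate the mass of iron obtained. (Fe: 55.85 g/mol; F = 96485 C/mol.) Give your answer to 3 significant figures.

Q = 22.4 × 2700 = 60480 C
n(e⁻) = 60480 / 96485 = 0.6268 mol
Fe²⁺ + 2e⁻ → Fe, so theoretical m(Fe) = 0.3134 × 55.85 = 17.50 g
Actual mass = 70.7% × 17.50 = 12.4 g

12.4 g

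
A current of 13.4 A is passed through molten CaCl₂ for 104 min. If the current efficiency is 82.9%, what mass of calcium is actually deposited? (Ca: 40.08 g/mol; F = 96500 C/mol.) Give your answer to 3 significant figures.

14.4 g

Q = 13.4 × 6240 = 83620 C
n(e⁻) = 83620 / 96500 = 0.8665 mol
Ca²⁺ + 2e⁻ → Ca, so theoretical m(Ca) = 0.4333 × 40.08 = 17.37 g
Actual mass = 82.9% × 17.37 = 14.4 g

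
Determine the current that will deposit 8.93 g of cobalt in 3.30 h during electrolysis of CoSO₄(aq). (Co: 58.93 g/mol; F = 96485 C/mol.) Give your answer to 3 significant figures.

n(Co) = 8.93 / 58.93 = 0.1515 mol
Co²⁺ + 2e⁻ → Co, so n(e⁻) = 2 × 0.1515 = 0.3030 mol
Q = 0.3030 × 96485 = 29230 C
I = Q / t = 29230 / 11880 s = 2.46 A

2.46 A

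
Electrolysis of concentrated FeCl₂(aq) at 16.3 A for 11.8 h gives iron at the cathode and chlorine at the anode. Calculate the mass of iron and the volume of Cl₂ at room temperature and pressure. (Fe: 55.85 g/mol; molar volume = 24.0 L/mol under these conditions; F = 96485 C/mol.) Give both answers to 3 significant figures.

200 g Fe; 86.1 L Cl₂

Q = 16.3 × 42480 = 6.924×10^5 C; n(e⁻) = 6.924×10^5 / 96485 = 7.176 mol
Cathode: Fe²⁺ + 2e⁻ → Fe → n(Fe) = 7.176/2 = 3.588 mol → 200 g
Anode: 2Cl⁻ → Cl₂ + 2e⁻ → n(Cl₂) = 7.176/2 = 3.588 mol → 86.1 L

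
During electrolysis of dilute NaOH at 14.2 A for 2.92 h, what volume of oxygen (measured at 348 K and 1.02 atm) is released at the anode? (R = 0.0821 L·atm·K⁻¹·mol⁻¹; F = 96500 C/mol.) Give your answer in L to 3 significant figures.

Charge passed = 14.2 × 10512 = 1.493×10^5 C
Moles of electrons = 1.493×10^5 / 96500 = 1.547 mol
2H₂O → O₂ + 4H⁺ + 4e⁻, so n(O₂) = 1.547 / 4 = 0.3868 mol
V = nRT/P = 0.3868 × 0.0821 × 348 / 1.02 = 10.83 L

10.8 L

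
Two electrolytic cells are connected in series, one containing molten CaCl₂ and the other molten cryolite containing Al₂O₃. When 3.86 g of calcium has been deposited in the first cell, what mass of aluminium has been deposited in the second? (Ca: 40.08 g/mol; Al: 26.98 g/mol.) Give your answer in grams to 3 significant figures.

1.73 g

n(Ca) = 3.86 / 40.08 = 0.09631 mol
Ca²⁺ + 2e⁻ → Ca, so n(e⁻) = 2 × 0.09631 = 0.1926 mol
Since the cells are in series, n(e⁻) in the Al cell is also 0.1926 mol.
Al³⁺ + 3e⁻ → Al, so n(Al) = 0.1926 / 3 = 0.06420 mol
m(Al) = 0.06420 × 26.98 = 1.73 g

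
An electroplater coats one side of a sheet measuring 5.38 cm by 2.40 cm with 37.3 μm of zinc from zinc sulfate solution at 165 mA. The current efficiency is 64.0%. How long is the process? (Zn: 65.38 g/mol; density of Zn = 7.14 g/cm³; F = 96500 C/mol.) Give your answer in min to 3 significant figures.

160 min

Plated area = 5.38 × 2.40 = 12.91 cm²
Volume = 12.91 × 37.3×10⁻⁴ cm = 0.04815 cm³
m(Zn) = 0.04815 × 7.14 = 0.3438 g
n(Zn) = 0.3438 / 65.38 = 0.005258 mol; n(e⁻) = 2 × 0.005258 = 0.01052 mol
Q = 0.01052 × 96500 / 0.640 = 1586 C
t = 1586 / 0.165 = 9612 s = 160 min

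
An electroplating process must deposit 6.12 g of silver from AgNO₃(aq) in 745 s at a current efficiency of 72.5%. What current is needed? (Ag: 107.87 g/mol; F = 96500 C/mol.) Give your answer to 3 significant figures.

n(Ag) = 6.12 / 107.87 = 0.05673 mol
Ag⁺ + e⁻ → Ag, so n(e⁻) = 0.05673 mol
Q = 0.05673 × 96500 / 0.725 = 7551 C
I = Q / t = 7551 / 745 s = 10.1 A

10.1 A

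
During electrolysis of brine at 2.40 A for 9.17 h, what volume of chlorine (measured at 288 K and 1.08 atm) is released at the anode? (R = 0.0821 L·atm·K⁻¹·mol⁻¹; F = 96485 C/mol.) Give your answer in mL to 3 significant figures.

8990 mL

Q = It = 2.40 × 33012 = 79230 C
n(e⁻) = Q/F = 79230/96485 = 0.8212 mol
2Cl⁻ → Cl₂ + 2e⁻, so n(Cl₂) = 0.8212 / 2 = 0.4106 mol
V = nRT/P = 0.4106 × 0.0821 × 288 / 1.08 = 8.989 L
= 8990 mL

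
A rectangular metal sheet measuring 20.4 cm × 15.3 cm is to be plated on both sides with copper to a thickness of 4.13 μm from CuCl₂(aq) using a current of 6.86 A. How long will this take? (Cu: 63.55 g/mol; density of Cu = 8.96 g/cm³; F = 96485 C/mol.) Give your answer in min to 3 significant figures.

17.0 min

Plated area = 2 × 20.4 × 15.3 = 624.2 cm²
Volume = 624.2 × 4.13×10⁻⁴ cm = 0.2578 cm³
m(Cu) = 0.2578 × 8.96 = 2.310 g
n(Cu) = 2.310 / 63.55 = 0.03635 mol; n(e⁻) = 2 × 0.03635 = 0.07270 mol
Q = 0.07270 × 96485 = 7014 C
t = 7014 / 6.86 = 1022 s = 17.0 min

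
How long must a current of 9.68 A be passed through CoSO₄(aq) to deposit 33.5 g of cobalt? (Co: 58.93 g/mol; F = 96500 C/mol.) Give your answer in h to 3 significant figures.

3.15 h

n(Co) = 33.5 / 58.93 = 0.5685 mol
Co²⁺ + 2e⁻ → Co, so n(e⁻) = 2 × 0.5685 = 1.137 mol
Q = 1.137 × 96500 = 1.097×10^5 C
t = Q / I = 1.097×10^5 / 9.68 = 11330 s = 3.15 h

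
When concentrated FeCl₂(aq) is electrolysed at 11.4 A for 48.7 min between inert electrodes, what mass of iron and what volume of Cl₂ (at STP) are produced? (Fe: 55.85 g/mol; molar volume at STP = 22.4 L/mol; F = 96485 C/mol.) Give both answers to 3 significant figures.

Q = 11.4 × 2922 = 33310 C; n(e⁻) = 33310 / 96485 = 0.3452 mol
Cathode: Fe²⁺ + 2e⁻ → Fe → n(Fe) = 0.3452/2 = 0.1726 mol → 9.64 g
Anode: 2Cl⁻ → Cl₂ + 2e⁻ → n(Cl₂) = 0.3452/2 = 0.1726 mol → 3.87 L

9.64 g Fe; 3.87 L Cl₂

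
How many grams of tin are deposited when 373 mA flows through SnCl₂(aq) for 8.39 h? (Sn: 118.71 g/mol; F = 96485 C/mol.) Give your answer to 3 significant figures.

6.93 g

Q = 0.373 A × 30204 s = 11270 C
n(e⁻) = Q/F = 11270/96485 = 0.1168 mol
Sn²⁺ + 2e⁻ → Sn, so n(Sn) = 0.1168 / 2 = 0.05840 mol
m = 0.05840 × 118.71 = 6.93 g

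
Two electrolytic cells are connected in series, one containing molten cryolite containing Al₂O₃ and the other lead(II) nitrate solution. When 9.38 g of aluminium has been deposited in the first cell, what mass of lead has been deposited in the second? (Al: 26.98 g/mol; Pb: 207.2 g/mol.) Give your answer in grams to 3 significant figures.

n(Al) = 9.38 / 26.98 = 0.3477 mol
Al³⁺ + 3e⁻ → Al, so n(e⁻) = 3 × 0.3477 = 1.043 mol
The cells are in series, so the same charge (and hence the same n(e⁻) = 1.043 mol) passes through both.
Pb²⁺ + 2e⁻ → Pb, so n(Pb) = 1.043 / 2 = 0.5215 mol
m(Pb) = 0.5215 × 207.2 = 108 g

108 g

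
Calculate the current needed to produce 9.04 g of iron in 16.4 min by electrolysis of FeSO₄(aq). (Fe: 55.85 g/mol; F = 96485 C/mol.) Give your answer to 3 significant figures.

n(Fe) = 9.04 / 55.85 = 0.1619 mol
Fe²⁺ + 2e⁻ → Fe, so n(e⁻) = 2 × 0.1619 = 0.3238 mol
Q = 0.3238 × 96485 = 31240 C
I = Q / t = 31240 / 984 s = 31.7 A

31.7 A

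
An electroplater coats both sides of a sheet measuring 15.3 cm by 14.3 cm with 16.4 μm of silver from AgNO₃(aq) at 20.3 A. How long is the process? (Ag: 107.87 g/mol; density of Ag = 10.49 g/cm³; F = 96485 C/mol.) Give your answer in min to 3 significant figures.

5.53 min

Plated area = 2 × 15.3 × 14.3 = 437.6 cm²
Volume = 437.6 × 16.4×10⁻⁴ cm = 0.7177 cm³
m(Ag) = 0.7177 × 10.49 = 7.529 g
n(Ag) = 7.529 / 107.87 = 0.06980 mol; n(e⁻) = 0.06980 mol
Q = 0.06980 × 96485 = 6735 C
t = 6735 / 20.3 = 331.8 s = 5.53 min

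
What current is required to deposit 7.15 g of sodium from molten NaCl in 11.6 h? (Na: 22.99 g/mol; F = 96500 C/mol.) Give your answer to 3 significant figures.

0.719 A

n(Na) = 7.15 / 22.99 = 0.3110 mol
Na⁺ + e⁻ → Na, so n(e⁻) = 0.3110 mol
Q = 0.3110 × 96500 = 30010 C
I = Q / t = 30010 / 41760 s = 0.719 A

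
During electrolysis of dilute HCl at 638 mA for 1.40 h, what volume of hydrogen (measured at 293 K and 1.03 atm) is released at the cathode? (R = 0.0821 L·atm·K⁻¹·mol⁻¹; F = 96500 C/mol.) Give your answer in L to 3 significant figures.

Charge passed = 0.638 × 5040 = 3216 C
n(e⁻) = 3216 / 96500 = 0.03333 mol
2H⁺ + 2e⁻ → H₂, so n(H₂) = 0.03333 / 2 = 0.01667 mol
V = nRT/P = 0.01667 × 0.0821 × 293 / 1.03 = 0.3893 L

0.389 L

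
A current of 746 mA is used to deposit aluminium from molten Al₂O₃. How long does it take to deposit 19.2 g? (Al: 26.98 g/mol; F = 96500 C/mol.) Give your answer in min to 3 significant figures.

4600 min

n(Al) = 19.2 / 26.98 = 0.7116 mol
Al³⁺ + 3e⁻ → Al, so n(e⁻) = 3 × 0.7116 = 2.135 mol
Q = 2.135 × 96500 = 2.060×10^5 C
t = Q / I = 2.060×10^5 / 0.746 = 2.761×10^5 s = 4600 min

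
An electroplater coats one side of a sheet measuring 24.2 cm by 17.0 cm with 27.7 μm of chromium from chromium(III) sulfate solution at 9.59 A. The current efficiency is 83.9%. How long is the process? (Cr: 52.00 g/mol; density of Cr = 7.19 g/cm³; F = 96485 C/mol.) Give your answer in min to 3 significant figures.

94.5 min

Plated area = 24.2 × 17.0 = 411.4 cm²
Volume = 411.4 × 27.7×10⁻⁴ cm = 1.140 cm³
m(Cr) = 1.140 × 7.19 = 8.197 g
n(Cr) = 8.197 / 52.00 = 0.1576 mol; n(e⁻) = 3 × 0.1576 = 0.4728 mol
Q = 0.4728 × 96485 / 0.839 = 54370 C
t = 54370 / 9.59 = 5669 s = 94.5 min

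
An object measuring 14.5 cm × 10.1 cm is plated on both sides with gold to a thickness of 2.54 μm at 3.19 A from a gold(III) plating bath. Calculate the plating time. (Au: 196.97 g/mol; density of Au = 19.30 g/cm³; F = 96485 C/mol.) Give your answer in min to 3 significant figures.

11.0 min

Plated area = 2 × 14.5 × 10.1 = 292.9 cm²
Volume = 292.9 × 2.54×10⁻⁴ cm = 0.07440 cm³
m(Au) = 0.07440 × 19.30 = 1.436 g
n(Au) = 1.436 / 196.97 = 0.007290 mol; n(e⁻) = 3 × 0.007290 = 0.02187 mol
Q = 0.02187 × 96485 = 2110 C
t = 2110 / 3.19 = 661.4 s = 11.0 min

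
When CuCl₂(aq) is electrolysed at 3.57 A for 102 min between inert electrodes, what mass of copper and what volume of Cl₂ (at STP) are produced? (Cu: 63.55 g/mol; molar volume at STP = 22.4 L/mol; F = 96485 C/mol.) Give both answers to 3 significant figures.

Q = 3.57 × 6120 = 21850 C; n(e⁻) = 21850 / 96485 = 0.2265 mol
Cathode: Cu²⁺ + 2e⁻ → Cu → n(Cu) = 0.2265/2 = 0.1133 mol → 7.20 g
Anode: 2Cl⁻ → Cl₂ + 2e⁻ → n(Cl₂) = 0.2265/2 = 0.1133 mol → 2.54 L

7.20 g Cu; 2.54 L Cl₂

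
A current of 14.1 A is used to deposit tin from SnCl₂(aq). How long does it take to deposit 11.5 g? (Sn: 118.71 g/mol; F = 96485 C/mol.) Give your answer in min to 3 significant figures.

n(Sn) = 11.5 / 118.71 = 0.09687 mol
Sn²⁺ + 2e⁻ → Sn, so n(e⁻) = 2 × 0.09687 = 0.1937 mol
Q = 0.1937 × 96485 = 18690 C
t = Q / I = 18690 / 14.1 = 1326 s = 22.1 min

22.1 min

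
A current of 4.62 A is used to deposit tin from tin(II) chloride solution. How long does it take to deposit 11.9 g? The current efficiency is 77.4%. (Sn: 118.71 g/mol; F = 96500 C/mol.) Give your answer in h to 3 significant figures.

n(Sn) = 11.9 / 118.71 = 0.1002 mol
Sn²⁺ + 2e⁻ → Sn, so n(e⁻) = 2 × 0.1002 = 0.2004 mol
Q = 0.2004 × 96500 / 0.774 = 24990 C
t = Q / I = 24990 / 4.62 = 5409 s = 1.50 h

1.50 h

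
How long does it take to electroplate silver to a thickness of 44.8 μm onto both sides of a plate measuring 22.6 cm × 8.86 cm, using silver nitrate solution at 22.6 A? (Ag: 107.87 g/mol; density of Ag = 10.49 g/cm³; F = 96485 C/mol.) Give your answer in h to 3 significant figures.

Plated area = 2 × 22.6 × 8.86 = 400.5 cm²
Volume = 400.5 × 44.8×10⁻⁴ cm = 1.794 cm³
m(Ag) = 1.794 × 10.49 = 18.82 g
n(Ag) = 18.82 / 107.87 = 0.1745 mol; n(e⁻) = 0.1745 mol
Q = 0.1745 × 96485 = 16840 C
t = 16840 / 22.6 = 745.1 s = 0.207 h

0.207 h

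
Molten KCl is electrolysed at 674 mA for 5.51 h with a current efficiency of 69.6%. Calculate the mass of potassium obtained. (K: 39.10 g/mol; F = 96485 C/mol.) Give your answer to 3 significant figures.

Q = 0.674 × 19836 = 13370 C
n(e⁻) = 13370 / 96485 = 0.1386 mol
K⁺ + e⁻ → K, so theoretical m(K) = 0.1386 × 39.10 = 5.419 g
Actual mass = 69.6% × 5.419 = 3.77 g

3.77 g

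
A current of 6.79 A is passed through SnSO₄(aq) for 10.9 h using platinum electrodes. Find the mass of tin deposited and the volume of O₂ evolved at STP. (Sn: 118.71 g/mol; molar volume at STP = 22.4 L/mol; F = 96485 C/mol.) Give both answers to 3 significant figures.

164 g Sn; 15.5 L O₂

Q = 6.79 × 39240 = 2.664×10^5 C; n(e⁻) = 2.664×10^5 / 96485 = 2.761 mol
Cathode: Sn²⁺ + 2e⁻ → Sn → n(Sn) = 2.761/2 = 1.381 mol → 164 g
Anode: 2H₂O → O₂ + 4H⁺ + 4e⁻ → n(O₂) = 2.761/4 = 0.6903 mol → 15.5 L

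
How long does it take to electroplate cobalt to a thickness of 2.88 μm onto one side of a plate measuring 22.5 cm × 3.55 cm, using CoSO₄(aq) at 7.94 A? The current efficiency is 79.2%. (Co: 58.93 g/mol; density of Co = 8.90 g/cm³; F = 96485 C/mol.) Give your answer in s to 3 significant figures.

Plated area = 22.5 × 3.55 = 79.88 cm²
Volume = 79.88 × 2.88×10⁻⁴ cm = 0.02301 cm³
m(Co) = 0.02301 × 8.90 = 0.2048 g
n(Co) = 0.2048 / 58.93 = 0.003475 mol; n(e⁻) = 2 × 0.003475 = 0.006950 mol
Q = 0.006950 × 96485 / 0.792 = 846.7 C
t = 846.7 / 7.94 = 106.6 s

107 s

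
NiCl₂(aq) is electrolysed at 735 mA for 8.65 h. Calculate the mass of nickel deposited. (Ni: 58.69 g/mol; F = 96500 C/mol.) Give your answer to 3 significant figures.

6.96 g

Q = It = 0.735 × 31140 = 22890 C
n(e⁻) = Q/F = 22890/96500 = 0.2372 mol
Ni²⁺ + 2e⁻ → Ni, so n(Ni) = 0.2372 / 2 = 0.1186 mol
m = 0.1186 × 58.69 = 6.96 g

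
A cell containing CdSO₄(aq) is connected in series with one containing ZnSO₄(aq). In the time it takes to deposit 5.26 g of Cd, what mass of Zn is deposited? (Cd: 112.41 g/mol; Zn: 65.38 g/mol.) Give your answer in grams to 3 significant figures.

n(Cd) = 5.26 / 112.41 = 0.04679 mol
Cd²⁺ + 2e⁻ → Cd, so n(e⁻) = 2 × 0.04679 = 0.09358 mol
In series, the same 0.09358 mol of electrons flows through the second cell.
Zn²⁺ + 2e⁻ → Zn, so n(Zn) = 0.09358 / 2 = 0.04679 mol
m(Zn) = 0.04679 × 65.38 = 3.06 g

3.06 g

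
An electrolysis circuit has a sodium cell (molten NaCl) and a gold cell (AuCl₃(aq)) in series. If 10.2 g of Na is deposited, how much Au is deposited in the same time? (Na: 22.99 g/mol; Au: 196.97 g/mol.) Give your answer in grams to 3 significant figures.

n(Na) = 10.2 / 22.99 = 0.4437 mol
Na⁺ + e⁻ → Na, so n(e⁻) = 0.4437 mol
Same current for the same time ⇒ same n(e⁻) = 0.4437 mol in both cells.
Au³⁺ + 3e⁻ → Au, so n(Au) = 0.4437 / 3 = 0.1479 mol
m(Au) = 0.1479 × 196.97 = 29.1 g

29.1 g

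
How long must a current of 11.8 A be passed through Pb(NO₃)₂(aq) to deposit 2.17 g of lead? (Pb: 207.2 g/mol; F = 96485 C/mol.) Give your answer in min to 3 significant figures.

2.85 min

n(Pb) = 2.17 / 207.2 = 0.01047 mol
Pb²⁺ + 2e⁻ → Pb, so n(e⁻) = 2 × 0.01047 = 0.02094 mol
Q = 0.02094 × 96485 = 2020 C
t = Q / I = 2020 / 11.8 = 171.2 s = 2.85 min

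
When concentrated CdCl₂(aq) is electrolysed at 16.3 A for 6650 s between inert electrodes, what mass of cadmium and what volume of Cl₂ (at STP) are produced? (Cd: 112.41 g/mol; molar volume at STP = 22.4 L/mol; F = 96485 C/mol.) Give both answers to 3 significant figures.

Q = 16.3 × 6650 = 1.084×10^5 C; n(e⁻) = 1.084×10^5 / 96485 = 1.123 mol
Cathode: Cd²⁺ + 2e⁻ → Cd → n(Cd) = 1.123/2 = 0.5615 mol → 63.1 g
Anode: 2Cl⁻ → Cl₂ + 2e⁻ → n(Cl₂) = 1.123/2 = 0.5615 mol → 12.6 L

63.1 g Cd; 12.6 L Cl₂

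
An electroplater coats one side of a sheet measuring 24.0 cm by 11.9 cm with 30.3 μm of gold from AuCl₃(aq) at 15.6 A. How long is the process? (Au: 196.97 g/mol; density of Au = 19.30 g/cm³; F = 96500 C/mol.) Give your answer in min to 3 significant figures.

26.2 min

Plated area = 24.0 × 11.9 = 285.6 cm²
Volume = 285.6 × 30.3×10⁻⁴ cm = 0.8654 cm³
m(Au) = 0.8654 × 19.30 = 16.70 g
n(Au) = 16.70 / 196.97 = 0.08478 mol; n(e⁻) = 3 × 0.08478 = 0.2543 mol
Q = 0.2543 × 96500 = 24540 C
t = 24540 / 15.6 = 1573 s = 26.2 min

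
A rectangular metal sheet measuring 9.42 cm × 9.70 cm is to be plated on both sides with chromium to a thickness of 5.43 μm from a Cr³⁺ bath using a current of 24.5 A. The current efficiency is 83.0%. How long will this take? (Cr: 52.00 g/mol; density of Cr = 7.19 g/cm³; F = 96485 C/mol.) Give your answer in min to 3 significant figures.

3.26 min

Plated area = 2 × 9.42 × 9.70 = 182.7 cm²
Volume = 182.7 × 5.43×10⁻⁴ cm = 0.09921 cm³
m(Cr) = 0.09921 × 7.19 = 0.7133 g
n(Cr) = 0.7133 / 52.00 = 0.01372 mol; n(e⁻) = 3 × 0.01372 = 0.04116 mol
Q = 0.04116 × 96485 / 0.830 = 4785 C
t = 4785 / 24.5 = 195.3 s = 3.26 min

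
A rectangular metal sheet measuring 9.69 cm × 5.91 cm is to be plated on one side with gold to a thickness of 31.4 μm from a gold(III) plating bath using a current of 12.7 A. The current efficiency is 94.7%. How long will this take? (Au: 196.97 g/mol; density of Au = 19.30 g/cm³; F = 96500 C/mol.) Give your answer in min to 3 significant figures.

7.07 min

Plated area = 9.69 × 5.91 = 57.27 cm²
Volume = 57.27 × 31.4×10⁻⁴ cm = 0.1798 cm³
m(Au) = 0.1798 × 19.30 = 3.470 g
n(Au) = 3.470 / 196.97 = 0.01762 mol; n(e⁻) = 3 × 0.01762 = 0.05286 mol
Q = 0.05286 × 96500 / 0.947 = 5386 C
t = 5386 / 12.7 = 424.1 s = 7.07 min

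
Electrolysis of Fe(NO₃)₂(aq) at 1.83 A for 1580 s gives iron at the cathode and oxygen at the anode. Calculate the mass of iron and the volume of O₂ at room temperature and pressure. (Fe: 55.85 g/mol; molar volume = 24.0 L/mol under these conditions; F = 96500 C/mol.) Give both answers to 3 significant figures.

0.837 g Fe; 0.180 L O₂

Q = 1.83 × 1580 = 2891 C; n(e⁻) = 2891 / 96500 = 0.02996 mol
Cathode: Fe²⁺ + 2e⁻ → Fe → n(Fe) = 0.02996/2 = 0.01498 mol → 0.837 g
Anode: 2H₂O → O₂ + 4H⁺ + 4e⁻ → n(O₂) = 0.02996/4 = 0.007490 mol → 0.180 L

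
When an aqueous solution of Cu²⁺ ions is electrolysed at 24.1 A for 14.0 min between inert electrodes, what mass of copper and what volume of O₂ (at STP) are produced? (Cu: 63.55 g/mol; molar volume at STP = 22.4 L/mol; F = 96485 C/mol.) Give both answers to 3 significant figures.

6.67 g Cu; 1.17 L O₂

Q = 24.1 × 840 = 20240 C; n(e⁻) = 20240 / 96485 = 0.2098 mol
Cathode: Cu²⁺ + 2e⁻ → Cu → n(Cu) = 0.2098/2 = 0.1049 mol → 6.67 g
Anode: 2H₂O → O₂ + 4H⁺ + 4e⁻ → n(O₂) = 0.2098/4 = 0.05245 mol → 1.17 L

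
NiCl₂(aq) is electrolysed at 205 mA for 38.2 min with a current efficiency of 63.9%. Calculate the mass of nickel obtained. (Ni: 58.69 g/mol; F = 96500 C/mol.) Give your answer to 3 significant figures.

Q = 0.205 × 2292 = 469.9 C
n(e⁻) = 469.9 / 96500 = 0.004869 mol
Ni²⁺ + 2e⁻ → Ni, so theoretical m(Ni) = 0.002435 × 58.69 = 0.1429 g
Actual mass = 63.9% × 0.1429 = 0.0913 g

0.0913 g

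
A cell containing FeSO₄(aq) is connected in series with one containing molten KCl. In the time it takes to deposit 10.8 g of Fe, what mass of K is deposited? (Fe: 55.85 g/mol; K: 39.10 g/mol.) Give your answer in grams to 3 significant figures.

15.1 g

n(Fe) = 10.8 / 55.85 = 0.1934 mol
Fe²⁺ + 2e⁻ → Fe, so n(e⁻) = 2 × 0.1934 = 0.3868 mol
In series, the same 0.3868 mol of electrons flows through the second cell.
K⁺ + e⁻ → K, so n(K) = 0.3868 mol
m(K) = 0.3868 × 39.10 = 15.1 g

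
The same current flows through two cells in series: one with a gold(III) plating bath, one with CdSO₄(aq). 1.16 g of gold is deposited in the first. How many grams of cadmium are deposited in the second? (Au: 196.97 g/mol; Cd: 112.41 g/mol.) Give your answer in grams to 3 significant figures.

n(Au) = 1.16 / 196.97 = 0.005889 mol
Au³⁺ + 3e⁻ → Au, so n(e⁻) = 3 × 0.005889 = 0.01767 mol
The cells are in series, so the same charge (and hence the same n(e⁻) = 0.01767 mol) passes through both.
Cd²⁺ + 2e⁻ → Cd, so n(Cd) = 0.01767 / 2 = 0.008835 mol
m(Cd) = 0.008835 × 112.41 = 0.993 g

0.993 g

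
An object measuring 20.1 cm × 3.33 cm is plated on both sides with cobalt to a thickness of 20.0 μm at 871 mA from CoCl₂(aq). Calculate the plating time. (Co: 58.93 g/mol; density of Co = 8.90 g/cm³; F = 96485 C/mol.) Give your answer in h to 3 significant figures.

Plated area = 2 × 20.1 × 3.33 = 133.9 cm²
Volume = 133.9 × 20.0×10⁻⁴ cm = 0.2678 cm³
m(Co) = 0.2678 × 8.90 = 2.383 g
n(Co) = 2.383 / 58.93 = 0.04044 mol; n(e⁻) = 2 × 0.04044 = 0.08088 mol
Q = 0.08088 × 96485 = 7804 C
t = 7804 / 0.871 = 8960 s = 2.49 h

2.49 h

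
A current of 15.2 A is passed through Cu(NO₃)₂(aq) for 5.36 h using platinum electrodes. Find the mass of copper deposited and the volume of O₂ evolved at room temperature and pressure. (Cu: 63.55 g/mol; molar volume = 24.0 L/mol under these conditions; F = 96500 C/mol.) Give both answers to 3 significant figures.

Q = 15.2 × 19296 = 2.933×10^5 C; n(e⁻) = 2.933×10^5 / 96500 = 3.039 mol
Cathode: Cu²⁺ + 2e⁻ → Cu → n(Cu) = 3.039/2 = 1.520 mol → 96.6 g
Anode: 2H₂O → O₂ + 4H⁺ + 4e⁻ → n(O₂) = 3.039/4 = 0.7598 mol → 18.2 L

96.6 g Cu; 18.2 L O₂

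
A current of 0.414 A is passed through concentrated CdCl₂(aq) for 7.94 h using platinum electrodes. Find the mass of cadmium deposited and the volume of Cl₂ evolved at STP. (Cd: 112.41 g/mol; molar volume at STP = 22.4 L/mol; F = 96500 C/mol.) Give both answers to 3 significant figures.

6.89 g Cd; 1.37 L Cl₂

Q = 0.414 × 28584 = 11830 C; n(e⁻) = 11830 / 96500 = 0.1226 mol
Cathode: Cd²⁺ + 2e⁻ → Cd → n(Cd) = 0.1226/2 = 0.06130 mol → 6.89 g
Anode: 2Cl⁻ → Cl₂ + 2e⁻ → n(Cl₂) = 0.1226/2 = 0.06130 mol → 1.37 L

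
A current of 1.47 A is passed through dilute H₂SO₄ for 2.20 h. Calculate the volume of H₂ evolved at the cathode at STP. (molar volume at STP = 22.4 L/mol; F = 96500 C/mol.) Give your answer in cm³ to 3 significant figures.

1350 cm³

Charge passed = 1.47 × 7920 = 11640 C
n(e⁻) = Q/F = 11640/96500 = 0.1206 mol
2H⁺ + 2e⁻ → H₂, so n(H₂) = 0.1206 / 2 = 0.06030 mol
V = 0.06030 × 22.4 = 1.351 L
= 1350 cm³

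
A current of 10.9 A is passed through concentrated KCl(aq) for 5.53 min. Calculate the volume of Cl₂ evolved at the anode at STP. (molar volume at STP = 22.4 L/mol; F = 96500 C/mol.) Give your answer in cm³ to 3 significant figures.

Q = 10.9 A × 331.8 s = 3617 C
n(e⁻) = 3617 / 96500 = 0.03748 mol
2Cl⁻ → Cl₂ + 2e⁻, so n(Cl₂) = 0.03748 / 2 = 0.01874 mol
V = 0.01874 × 22.4 = 0.4198 L
= 420 cm³

420 cm³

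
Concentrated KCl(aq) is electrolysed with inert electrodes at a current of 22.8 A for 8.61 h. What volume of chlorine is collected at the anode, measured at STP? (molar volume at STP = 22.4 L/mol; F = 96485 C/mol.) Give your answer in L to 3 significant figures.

Charge passed = 22.8 × 30996 = 7.067×10^5 C
Moles of electrons = 7.067×10^5 / 96485 = 7.324 mol
2Cl⁻ → Cl₂ + 2e⁻, so n(Cl₂) = 7.324 / 2 = 3.662 mol
V = 3.662 × 22.4 = 82.03 L

82.0 L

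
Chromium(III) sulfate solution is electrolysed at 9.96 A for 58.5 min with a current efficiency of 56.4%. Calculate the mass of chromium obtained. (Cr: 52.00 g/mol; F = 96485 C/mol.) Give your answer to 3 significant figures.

3.54 g

Q = 9.96 × 3510 = 34960 C
n(e⁻) = 34960 / 96485 = 0.3623 mol
Cr³⁺ + 3e⁻ → Cr, so theoretical m(Cr) = 0.1208 × 52.00 = 6.282 g
Actual mass = 56.4% × 6.282 = 3.54 g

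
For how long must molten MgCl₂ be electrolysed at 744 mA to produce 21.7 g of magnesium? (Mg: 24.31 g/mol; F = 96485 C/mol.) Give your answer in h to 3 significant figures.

n(Mg) = 21.7 / 24.31 = 0.8926 mol
Mg²⁺ + 2e⁻ → Mg, so n(e⁻) = 2 × 0.8926 = 1.785 mol
Q = 1.785 × 96485 = 1.722×10^5 C
t = Q / I = 1.722×10^5 / 0.744 = 2.315×10^5 s = 64.3 h

64.3 h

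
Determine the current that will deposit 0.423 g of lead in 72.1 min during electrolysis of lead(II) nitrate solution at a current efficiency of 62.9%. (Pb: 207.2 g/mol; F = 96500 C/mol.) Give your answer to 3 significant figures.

0.145 A

n(Pb) = 0.423 / 207.2 = 0.002042 mol
Pb²⁺ + 2e⁻ → Pb, so n(e⁻) = 2 × 0.002042 = 0.004084 mol
Q = 0.004084 × 96500 / 0.629 = 626.6 C
I = Q / t = 626.6 / 4326 s = 0.145 A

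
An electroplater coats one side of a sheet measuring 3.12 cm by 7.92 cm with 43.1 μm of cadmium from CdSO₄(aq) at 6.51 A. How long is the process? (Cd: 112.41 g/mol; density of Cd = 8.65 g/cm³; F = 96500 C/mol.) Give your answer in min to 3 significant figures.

Plated area = 3.12 × 7.92 = 24.71 cm²
Volume = 24.71 × 43.1×10⁻⁴ cm = 0.1065 cm³
m(Cd) = 0.1065 × 8.65 = 0.9212 g
n(Cd) = 0.9212 / 112.41 = 0.008195 mol; n(e⁻) = 2 × 0.008195 = 0.01639 mol
Q = 0.01639 × 96500 = 1582 C
t = 1582 / 6.51 = 243.0 s = 4.05 min

4.05 min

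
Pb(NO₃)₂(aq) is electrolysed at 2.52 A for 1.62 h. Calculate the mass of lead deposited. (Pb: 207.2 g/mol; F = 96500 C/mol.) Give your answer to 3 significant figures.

Charge passed = 2.52 × 5832 = 14700 C
n(e⁻) = 14700 / 96500 = 0.1523 mol
Pb²⁺ + 2e⁻ → Pb, so n(Pb) = 0.1523 / 2 = 0.07615 mol
m = 0.07615 × 207.2 = 15.8 g

15.8 g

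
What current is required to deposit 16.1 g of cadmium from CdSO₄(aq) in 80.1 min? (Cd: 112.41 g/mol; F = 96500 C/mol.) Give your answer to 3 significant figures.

n(Cd) = 16.1 / 112.41 = 0.1432 mol
Cd²⁺ + 2e⁻ → Cd, so n(e⁻) = 2 × 0.1432 = 0.2864 mol
Q = 0.2864 × 96500 = 27640 C
I = Q / t = 27640 / 4806 s = 5.75 A

5.75 A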